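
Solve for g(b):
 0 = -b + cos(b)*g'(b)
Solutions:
 g(b) = C1 + Integral(b/cos(b), b)


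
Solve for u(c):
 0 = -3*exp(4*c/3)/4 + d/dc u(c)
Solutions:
 u(c) = C1 + 9*exp(4*c/3)/16


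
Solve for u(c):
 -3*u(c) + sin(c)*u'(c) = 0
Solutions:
 u(c) = C1*(cos(c) - 1)^(3/2)/(cos(c) + 1)^(3/2)


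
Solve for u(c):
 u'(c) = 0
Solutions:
 u(c) = C1


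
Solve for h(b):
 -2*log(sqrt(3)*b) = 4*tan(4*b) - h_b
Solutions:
 h(b) = C1 + 2*b*log(b) - 2*b + b*log(3) - log(cos(4*b))


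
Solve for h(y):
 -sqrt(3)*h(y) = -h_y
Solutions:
 h(y) = C1*exp(sqrt(3)*y)


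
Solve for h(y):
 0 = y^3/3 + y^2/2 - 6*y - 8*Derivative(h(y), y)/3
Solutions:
 h(y) = C1 + y^4/32 + y^3/16 - 9*y^2/8


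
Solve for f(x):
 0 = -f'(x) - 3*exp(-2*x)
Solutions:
 f(x) = C1 + 3*exp(-2*x)/2


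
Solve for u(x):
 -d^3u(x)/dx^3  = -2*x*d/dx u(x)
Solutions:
 u(x) = C1 + Integral(C2*airyai(2^(1/3)*x) + C3*airybi(2^(1/3)*x), x)


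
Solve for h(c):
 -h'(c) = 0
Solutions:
 h(c) = C1


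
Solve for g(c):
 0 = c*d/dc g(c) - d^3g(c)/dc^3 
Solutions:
 g(c) = C1 + Integral(C2*airyai(c) + C3*airybi(c), c)


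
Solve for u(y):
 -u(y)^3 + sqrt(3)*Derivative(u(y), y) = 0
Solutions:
 u(y) = -sqrt(6)*sqrt(-1/(C1 + sqrt(3)*y))/2
 u(y) = sqrt(6)*sqrt(-1/(C1 + sqrt(3)*y))/2


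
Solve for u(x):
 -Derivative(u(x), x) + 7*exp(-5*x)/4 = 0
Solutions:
 u(x) = C1 - 7*exp(-5*x)/20


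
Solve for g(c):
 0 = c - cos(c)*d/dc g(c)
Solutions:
 g(c) = C1 + Integral(c/cos(c), c)


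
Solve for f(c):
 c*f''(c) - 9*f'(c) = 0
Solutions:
 f(c) = C1 + C2*c^10


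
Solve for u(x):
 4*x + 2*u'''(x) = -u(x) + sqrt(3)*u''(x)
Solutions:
 u(x) = C1*exp(x*(3^(2/3)/(-sqrt(3) + sqrt(-3 + (18 - sqrt(3))^2) + 18)^(1/3) + 2*sqrt(3) + 3^(1/3)*(-sqrt(3) + sqrt(-3 + (18 - sqrt(3))^2) + 18)^(1/3))/12)*sin(3^(1/6)*x*(-3^(2/3)*(-sqrt(3) + sqrt(-3 + (18 - sqrt(3))^2) + 18)^(1/3) + 3/(-sqrt(3) + sqrt(-3 + (18 - sqrt(3))^2) + 18)^(1/3))/12) + C2*exp(x*(3^(2/3)/(-sqrt(3) + sqrt(-3 + (18 - sqrt(3))^2) + 18)^(1/3) + 2*sqrt(3) + 3^(1/3)*(-sqrt(3) + sqrt(-3 + (18 - sqrt(3))^2) + 18)^(1/3))/12)*cos(3^(1/6)*x*(-3^(2/3)*(-sqrt(3) + sqrt(-3 + (18 - sqrt(3))^2) + 18)^(1/3) + 3/(-sqrt(3) + sqrt(-3 + (18 - sqrt(3))^2) + 18)^(1/3))/12) + C3*exp(x*(-3^(1/3)*(-sqrt(3) + sqrt(-3 + (18 - sqrt(3))^2) + 18)^(1/3) - 3^(2/3)/(-sqrt(3) + sqrt(-3 + (18 - sqrt(3))^2) + 18)^(1/3) + sqrt(3))/6) - 4*x


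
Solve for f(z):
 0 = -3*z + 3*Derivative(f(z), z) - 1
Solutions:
 f(z) = C1 + z^2/2 + z/3


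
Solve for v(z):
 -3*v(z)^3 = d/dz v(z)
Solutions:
 v(z) = -sqrt(2)*sqrt(-1/(C1 - 3*z))/2
 v(z) = sqrt(2)*sqrt(-1/(C1 - 3*z))/2


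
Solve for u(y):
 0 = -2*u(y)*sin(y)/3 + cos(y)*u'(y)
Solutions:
 u(y) = C1/cos(y)^(2/3)


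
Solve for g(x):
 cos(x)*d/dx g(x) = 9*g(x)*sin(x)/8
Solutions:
 g(x) = C1/cos(x)^(9/8)


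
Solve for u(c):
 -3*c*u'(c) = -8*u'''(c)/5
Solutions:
 u(c) = C1 + Integral(C2*airyai(15^(1/3)*c/2) + C3*airybi(15^(1/3)*c/2), c)


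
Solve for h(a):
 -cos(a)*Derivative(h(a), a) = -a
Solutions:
 h(a) = C1 + Integral(a/cos(a), a)


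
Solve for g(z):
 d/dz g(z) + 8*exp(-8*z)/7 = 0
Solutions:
 g(z) = C1 + exp(-8*z)/7


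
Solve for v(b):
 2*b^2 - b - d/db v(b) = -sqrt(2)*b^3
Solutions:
 v(b) = C1 + sqrt(2)*b^4/4 + 2*b^3/3 - b^2/2


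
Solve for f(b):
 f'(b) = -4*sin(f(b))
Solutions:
 f(b) = -acos((-C1 - exp(8*b))/(C1 - exp(8*b))) + 2*pi
 f(b) = acos((-C1 - exp(8*b))/(C1 - exp(8*b)))


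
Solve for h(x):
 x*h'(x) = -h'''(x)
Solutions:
 h(x) = C1 + Integral(C2*airyai(-x) + C3*airybi(-x), x)


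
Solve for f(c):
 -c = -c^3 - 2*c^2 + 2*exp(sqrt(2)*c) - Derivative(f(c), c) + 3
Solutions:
 f(c) = C1 - c^4/4 - 2*c^3/3 + c^2/2 + 3*c + sqrt(2)*exp(sqrt(2)*c)


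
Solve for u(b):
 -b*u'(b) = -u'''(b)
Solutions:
 u(b) = C1 + Integral(C2*airyai(b) + C3*airybi(b), b)


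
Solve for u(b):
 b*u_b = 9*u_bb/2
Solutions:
 u(b) = C1 + C2*erfi(b/3)


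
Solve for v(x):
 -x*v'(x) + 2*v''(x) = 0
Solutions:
 v(x) = C1 + C2*erfi(x/2)


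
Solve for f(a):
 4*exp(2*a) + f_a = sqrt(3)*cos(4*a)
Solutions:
 f(a) = C1 - 2*exp(2*a) + sqrt(3)*sin(4*a)/4


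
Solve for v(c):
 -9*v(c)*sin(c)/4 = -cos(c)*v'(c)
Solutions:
 v(c) = C1/cos(c)^(9/4)


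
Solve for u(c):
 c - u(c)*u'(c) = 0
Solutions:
 u(c) = -sqrt(C1 + c^2)
 u(c) = sqrt(C1 + c^2)


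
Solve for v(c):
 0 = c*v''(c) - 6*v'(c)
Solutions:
 v(c) = C1 + C2*c^7


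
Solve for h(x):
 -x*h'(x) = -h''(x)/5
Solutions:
 h(x) = C1 + C2*erfi(sqrt(10)*x/2)


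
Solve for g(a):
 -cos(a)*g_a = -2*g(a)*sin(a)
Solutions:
 g(a) = C1/cos(a)^2


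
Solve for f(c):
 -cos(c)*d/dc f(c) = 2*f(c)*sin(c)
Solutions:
 f(c) = C1*cos(c)^2


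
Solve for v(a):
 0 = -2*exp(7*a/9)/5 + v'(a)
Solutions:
 v(a) = C1 + 18*exp(7*a/9)/35


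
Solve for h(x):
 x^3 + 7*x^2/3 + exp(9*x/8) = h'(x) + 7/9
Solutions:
 h(x) = C1 + x^4/4 + 7*x^3/9 - 7*x/9 + 8*exp(9*x/8)/9


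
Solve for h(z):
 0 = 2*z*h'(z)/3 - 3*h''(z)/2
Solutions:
 h(z) = C1 + C2*erfi(sqrt(2)*z/3)


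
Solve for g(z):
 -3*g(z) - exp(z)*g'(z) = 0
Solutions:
 g(z) = C1*exp(3*exp(-z))


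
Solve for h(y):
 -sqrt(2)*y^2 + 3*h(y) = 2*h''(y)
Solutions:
 h(y) = C1*exp(-sqrt(6)*y/2) + C2*exp(sqrt(6)*y/2) + sqrt(2)*y^2/3 + 4*sqrt(2)/9


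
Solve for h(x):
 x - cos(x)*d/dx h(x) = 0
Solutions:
 h(x) = C1 + Integral(x/cos(x), x)


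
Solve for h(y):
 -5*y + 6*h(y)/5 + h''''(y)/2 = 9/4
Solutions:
 h(y) = 25*y/6 + (C1*sin(3^(1/4)*5^(3/4)*y/5) + C2*cos(3^(1/4)*5^(3/4)*y/5))*exp(-3^(1/4)*5^(3/4)*y/5) + (C3*sin(3^(1/4)*5^(3/4)*y/5) + C4*cos(3^(1/4)*5^(3/4)*y/5))*exp(3^(1/4)*5^(3/4)*y/5) + 15/8


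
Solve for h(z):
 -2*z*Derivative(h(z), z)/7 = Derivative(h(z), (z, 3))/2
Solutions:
 h(z) = C1 + Integral(C2*airyai(-14^(2/3)*z/7) + C3*airybi(-14^(2/3)*z/7), z)


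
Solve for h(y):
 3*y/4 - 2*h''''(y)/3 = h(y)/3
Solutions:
 h(y) = 9*y/4 + (C1*sin(2^(1/4)*y/2) + C2*cos(2^(1/4)*y/2))*exp(-2^(1/4)*y/2) + (C3*sin(2^(1/4)*y/2) + C4*cos(2^(1/4)*y/2))*exp(2^(1/4)*y/2)


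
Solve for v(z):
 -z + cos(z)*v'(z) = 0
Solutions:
 v(z) = C1 + Integral(z/cos(z), z)


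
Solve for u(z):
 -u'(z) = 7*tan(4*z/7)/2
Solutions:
 u(z) = C1 + 49*log(cos(4*z/7))/8


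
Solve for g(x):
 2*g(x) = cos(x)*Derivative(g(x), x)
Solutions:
 g(x) = C1*(sin(x) + 1)/(sin(x) - 1)


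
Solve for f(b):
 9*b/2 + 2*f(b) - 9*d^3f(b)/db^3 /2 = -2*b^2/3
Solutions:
 f(b) = C3*exp(2^(2/3)*3^(1/3)*b/3) - b^2/3 - 9*b/4 + (C1*sin(2^(2/3)*3^(5/6)*b/6) + C2*cos(2^(2/3)*3^(5/6)*b/6))*exp(-2^(2/3)*3^(1/3)*b/6)


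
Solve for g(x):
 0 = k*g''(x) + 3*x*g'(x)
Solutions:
 g(x) = C1 + C2*sqrt(k)*erf(sqrt(6)*x*sqrt(1/k)/2)


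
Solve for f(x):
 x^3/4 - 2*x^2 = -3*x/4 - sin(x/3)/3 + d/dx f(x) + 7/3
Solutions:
 f(x) = C1 + x^4/16 - 2*x^3/3 + 3*x^2/8 - 7*x/3 - cos(x/3)


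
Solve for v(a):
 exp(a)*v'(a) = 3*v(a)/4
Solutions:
 v(a) = C1*exp(-3*exp(-a)/4)


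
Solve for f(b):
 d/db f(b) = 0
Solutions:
 f(b) = C1


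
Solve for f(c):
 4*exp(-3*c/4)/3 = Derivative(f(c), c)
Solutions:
 f(c) = C1 - 16*exp(-3*c/4)/9


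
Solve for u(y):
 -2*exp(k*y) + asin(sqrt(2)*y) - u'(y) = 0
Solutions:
 u(y) = C1 + y*asin(sqrt(2)*y) + sqrt(2)*sqrt(1 - 2*y^2)/2 - 2*Piecewise((exp(k*y)/k, Ne(k, 0)), (y, True))


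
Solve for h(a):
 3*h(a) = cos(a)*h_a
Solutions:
 h(a) = C1*(sin(a) + 1)^(3/2)/(sin(a) - 1)^(3/2)


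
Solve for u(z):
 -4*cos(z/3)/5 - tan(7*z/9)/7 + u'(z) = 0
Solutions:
 u(z) = C1 - 9*log(cos(7*z/9))/49 + 12*sin(z/3)/5


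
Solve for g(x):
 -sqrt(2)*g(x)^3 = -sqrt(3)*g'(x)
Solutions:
 g(x) = -sqrt(6)*sqrt(-1/(C1 + sqrt(6)*x))/2
 g(x) = sqrt(6)*sqrt(-1/(C1 + sqrt(6)*x))/2


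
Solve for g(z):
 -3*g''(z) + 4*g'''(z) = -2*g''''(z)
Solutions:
 g(z) = C1 + C2*z + C3*exp(-z*(1 + sqrt(10)/2)) + C4*exp(z*(-1 + sqrt(10)/2))


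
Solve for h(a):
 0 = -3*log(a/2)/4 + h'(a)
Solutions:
 h(a) = C1 + 3*a*log(a)/4 - 3*a/4 - 3*a*log(2)/4


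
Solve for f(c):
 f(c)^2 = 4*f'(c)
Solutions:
 f(c) = -4/(C1 + c)


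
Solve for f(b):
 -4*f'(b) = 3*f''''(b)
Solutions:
 f(b) = C1 + C4*exp(-6^(2/3)*b/3) + (C2*sin(2^(2/3)*3^(1/6)*b/2) + C3*cos(2^(2/3)*3^(1/6)*b/2))*exp(6^(2/3)*b/6)


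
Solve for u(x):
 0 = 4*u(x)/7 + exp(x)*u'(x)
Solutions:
 u(x) = C1*exp(4*exp(-x)/7)


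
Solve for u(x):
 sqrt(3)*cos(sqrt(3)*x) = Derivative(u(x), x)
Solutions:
 u(x) = C1 + sin(sqrt(3)*x)


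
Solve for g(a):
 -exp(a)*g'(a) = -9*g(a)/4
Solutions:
 g(a) = C1*exp(-9*exp(-a)/4)


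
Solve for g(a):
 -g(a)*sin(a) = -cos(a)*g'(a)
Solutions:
 g(a) = C1/cos(a)


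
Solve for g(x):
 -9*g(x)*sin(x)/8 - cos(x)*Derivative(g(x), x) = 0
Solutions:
 g(x) = C1*cos(x)^(9/8)


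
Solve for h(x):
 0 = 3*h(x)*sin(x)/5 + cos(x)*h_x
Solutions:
 h(x) = C1*cos(x)^(3/5)


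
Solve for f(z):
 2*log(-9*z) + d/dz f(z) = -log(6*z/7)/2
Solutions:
 f(z) = C1 - 5*z*log(z)/2 + z*(-log(486) + log(42)/2 + 5/2 - 2*I*pi)


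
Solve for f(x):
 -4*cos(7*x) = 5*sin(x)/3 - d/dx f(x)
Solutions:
 f(x) = C1 + 4*sin(7*x)/7 - 5*cos(x)/3


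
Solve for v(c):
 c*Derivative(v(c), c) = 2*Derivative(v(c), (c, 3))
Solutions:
 v(c) = C1 + Integral(C2*airyai(2^(2/3)*c/2) + C3*airybi(2^(2/3)*c/2), c)


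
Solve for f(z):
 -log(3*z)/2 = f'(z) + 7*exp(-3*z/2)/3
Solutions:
 f(z) = C1 - z*log(z)/2 + z*(1 - log(3))/2 + 14*exp(-3*z/2)/9


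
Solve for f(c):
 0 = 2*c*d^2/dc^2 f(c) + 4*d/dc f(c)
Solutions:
 f(c) = C1 + C2/c


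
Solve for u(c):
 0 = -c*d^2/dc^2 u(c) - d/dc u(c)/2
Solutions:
 u(c) = C1 + C2*sqrt(c)


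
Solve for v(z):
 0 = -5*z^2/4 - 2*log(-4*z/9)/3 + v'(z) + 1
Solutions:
 v(z) = C1 + 5*z^3/12 + 2*z*log(-z)/3 + z*(-5 - 4*log(3) + 4*log(2))/3


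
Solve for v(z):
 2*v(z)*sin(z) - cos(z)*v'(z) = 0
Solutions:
 v(z) = C1/cos(z)^2


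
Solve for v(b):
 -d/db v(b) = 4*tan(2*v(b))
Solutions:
 v(b) = -asin(C1*exp(-8*b))/2 + pi/2
 v(b) = asin(C1*exp(-8*b))/2


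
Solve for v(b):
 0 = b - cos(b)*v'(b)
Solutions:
 v(b) = C1 + Integral(b/cos(b), b)


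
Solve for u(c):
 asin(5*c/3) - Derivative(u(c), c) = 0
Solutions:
 u(c) = C1 + c*asin(5*c/3) + sqrt(9 - 25*c^2)/5


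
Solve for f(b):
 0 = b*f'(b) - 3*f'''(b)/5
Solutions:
 f(b) = C1 + Integral(C2*airyai(3^(2/3)*5^(1/3)*b/3) + C3*airybi(3^(2/3)*5^(1/3)*b/3), b)


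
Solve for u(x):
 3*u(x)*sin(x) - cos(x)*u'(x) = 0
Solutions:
 u(x) = C1/cos(x)^3


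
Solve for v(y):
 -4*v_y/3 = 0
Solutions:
 v(y) = C1


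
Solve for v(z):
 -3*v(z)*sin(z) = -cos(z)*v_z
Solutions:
 v(z) = C1/cos(z)^3


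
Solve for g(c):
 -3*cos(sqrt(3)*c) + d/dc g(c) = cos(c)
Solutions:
 g(c) = C1 + sin(c) + sqrt(3)*sin(sqrt(3)*c)


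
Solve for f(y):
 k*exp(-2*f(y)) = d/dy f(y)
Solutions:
 f(y) = log(-sqrt(C1 + 2*k*y))
 f(y) = log(C1 + 2*k*y)/2


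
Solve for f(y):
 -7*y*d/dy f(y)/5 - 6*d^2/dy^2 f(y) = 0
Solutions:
 f(y) = C1 + C2*erf(sqrt(105)*y/30)


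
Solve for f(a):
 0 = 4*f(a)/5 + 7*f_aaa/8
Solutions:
 f(a) = C3*exp(-2*70^(2/3)*a/35) + (C1*sin(sqrt(3)*70^(2/3)*a/35) + C2*cos(sqrt(3)*70^(2/3)*a/35))*exp(70^(2/3)*a/35)


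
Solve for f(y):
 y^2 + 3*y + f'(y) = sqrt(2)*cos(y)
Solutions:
 f(y) = C1 - y^3/3 - 3*y^2/2 + sqrt(2)*sin(y)


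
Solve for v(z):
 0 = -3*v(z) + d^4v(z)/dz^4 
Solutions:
 v(z) = C1*exp(-3^(1/4)*z) + C2*exp(3^(1/4)*z) + C3*sin(3^(1/4)*z) + C4*cos(3^(1/4)*z)


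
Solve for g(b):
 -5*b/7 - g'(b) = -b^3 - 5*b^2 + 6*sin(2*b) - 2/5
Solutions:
 g(b) = C1 + b^4/4 + 5*b^3/3 - 5*b^2/14 + 2*b/5 + 3*cos(2*b)


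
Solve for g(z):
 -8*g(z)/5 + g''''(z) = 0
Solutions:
 g(z) = C1*exp(-10^(3/4)*z/5) + C2*exp(10^(3/4)*z/5) + C3*sin(10^(3/4)*z/5) + C4*cos(10^(3/4)*z/5)


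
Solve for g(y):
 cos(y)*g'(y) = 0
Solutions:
 g(y) = C1


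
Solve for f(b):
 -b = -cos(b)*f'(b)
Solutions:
 f(b) = C1 + Integral(b/cos(b), b)


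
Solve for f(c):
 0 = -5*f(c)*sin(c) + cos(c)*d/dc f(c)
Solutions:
 f(c) = C1/cos(c)^5


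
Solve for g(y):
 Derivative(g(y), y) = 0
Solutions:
 g(y) = C1


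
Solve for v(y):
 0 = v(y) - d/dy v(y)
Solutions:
 v(y) = C1*exp(y)


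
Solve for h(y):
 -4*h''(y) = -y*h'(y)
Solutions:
 h(y) = C1 + C2*erfi(sqrt(2)*y/4)


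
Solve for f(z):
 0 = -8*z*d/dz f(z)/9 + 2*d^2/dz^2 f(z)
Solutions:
 f(z) = C1 + C2*erfi(sqrt(2)*z/3)


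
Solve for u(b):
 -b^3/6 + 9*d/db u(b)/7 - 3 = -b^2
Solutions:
 u(b) = C1 + 7*b^4/216 - 7*b^3/27 + 7*b/3


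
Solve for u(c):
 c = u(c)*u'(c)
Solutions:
 u(c) = -sqrt(C1 + c^2)
 u(c) = sqrt(C1 + c^2)


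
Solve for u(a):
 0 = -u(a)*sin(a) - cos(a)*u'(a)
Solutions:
 u(a) = C1*cos(a)


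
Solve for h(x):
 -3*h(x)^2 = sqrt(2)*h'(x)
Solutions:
 h(x) = 2/(C1 + 3*sqrt(2)*x)


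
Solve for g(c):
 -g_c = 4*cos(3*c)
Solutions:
 g(c) = C1 - 4*sin(3*c)/3


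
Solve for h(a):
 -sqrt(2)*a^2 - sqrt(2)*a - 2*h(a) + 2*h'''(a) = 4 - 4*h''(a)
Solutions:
 h(a) = C1*exp(-a) + C2*exp(a*(-1 + sqrt(5))/2) + C3*exp(-a*(1 + sqrt(5))/2) - sqrt(2)*a^2/2 - sqrt(2)*a/2 - 2*sqrt(2) - 2


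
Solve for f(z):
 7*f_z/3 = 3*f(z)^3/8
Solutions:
 f(z) = -2*sqrt(7)*sqrt(-1/(C1 + 9*z))
 f(z) = 2*sqrt(7)*sqrt(-1/(C1 + 9*z))


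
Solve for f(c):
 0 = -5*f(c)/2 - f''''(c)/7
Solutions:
 f(c) = (C1*sin(70^(1/4)*c/2) + C2*cos(70^(1/4)*c/2))*exp(-70^(1/4)*c/2) + (C3*sin(70^(1/4)*c/2) + C4*cos(70^(1/4)*c/2))*exp(70^(1/4)*c/2)


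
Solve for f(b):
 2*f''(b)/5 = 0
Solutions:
 f(b) = C1 + C2*b


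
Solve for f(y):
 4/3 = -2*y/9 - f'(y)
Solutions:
 f(y) = C1 - y^2/9 - 4*y/3


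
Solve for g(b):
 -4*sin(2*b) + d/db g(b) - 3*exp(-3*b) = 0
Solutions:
 g(b) = C1 - 2*cos(2*b) - exp(-3*b)


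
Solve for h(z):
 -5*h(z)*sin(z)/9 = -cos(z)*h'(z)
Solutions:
 h(z) = C1/cos(z)^(5/9)


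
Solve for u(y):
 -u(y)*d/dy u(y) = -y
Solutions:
 u(y) = -sqrt(C1 + y^2)
 u(y) = sqrt(C1 + y^2)


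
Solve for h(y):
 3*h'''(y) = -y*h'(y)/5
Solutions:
 h(y) = C1 + Integral(C2*airyai(-15^(2/3)*y/15) + C3*airybi(-15^(2/3)*y/15), y)


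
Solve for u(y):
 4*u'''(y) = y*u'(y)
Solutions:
 u(y) = C1 + Integral(C2*airyai(2^(1/3)*y/2) + C3*airybi(2^(1/3)*y/2), y)


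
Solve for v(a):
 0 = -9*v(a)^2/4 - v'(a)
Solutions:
 v(a) = 4/(C1 + 9*a)


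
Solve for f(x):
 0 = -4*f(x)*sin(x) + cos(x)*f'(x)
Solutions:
 f(x) = C1/cos(x)^4


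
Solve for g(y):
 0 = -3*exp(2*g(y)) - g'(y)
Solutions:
 g(y) = log(-sqrt(-1/(C1 - 3*y))) - log(2)/2
 g(y) = log(-1/(C1 - 3*y))/2 - log(2)/2


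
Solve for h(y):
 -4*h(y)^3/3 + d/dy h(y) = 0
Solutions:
 h(y) = -sqrt(6)*sqrt(-1/(C1 + 4*y))/2
 h(y) = sqrt(6)*sqrt(-1/(C1 + 4*y))/2


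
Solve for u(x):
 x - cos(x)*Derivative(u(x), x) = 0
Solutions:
 u(x) = C1 + Integral(x/cos(x), x)


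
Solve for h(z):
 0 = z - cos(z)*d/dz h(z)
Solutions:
 h(z) = C1 + Integral(z/cos(z), z)


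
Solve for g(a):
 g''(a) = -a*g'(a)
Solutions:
 g(a) = C1 + C2*erf(sqrt(2)*a/2)


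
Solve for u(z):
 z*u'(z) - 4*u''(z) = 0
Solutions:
 u(z) = C1 + C2*erfi(sqrt(2)*z/4)


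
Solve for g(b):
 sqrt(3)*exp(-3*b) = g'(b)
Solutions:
 g(b) = C1 - sqrt(3)*exp(-3*b)/3


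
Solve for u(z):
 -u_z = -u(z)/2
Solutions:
 u(z) = C1*exp(z/2)


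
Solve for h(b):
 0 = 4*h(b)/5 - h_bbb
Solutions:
 h(b) = C3*exp(10^(2/3)*b/5) + (C1*sin(10^(2/3)*sqrt(3)*b/10) + C2*cos(10^(2/3)*sqrt(3)*b/10))*exp(-10^(2/3)*b/10)


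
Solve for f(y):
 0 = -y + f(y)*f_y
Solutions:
 f(y) = -sqrt(C1 + y^2)
 f(y) = sqrt(C1 + y^2)


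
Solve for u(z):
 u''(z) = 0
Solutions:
 u(z) = C1 + C2*z


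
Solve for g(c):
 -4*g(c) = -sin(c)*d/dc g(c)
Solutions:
 g(c) = C1*(cos(c)^2 - 2*cos(c) + 1)/(cos(c)^2 + 2*cos(c) + 1)


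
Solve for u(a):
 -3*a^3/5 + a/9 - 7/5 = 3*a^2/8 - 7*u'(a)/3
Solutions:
 u(a) = C1 + 9*a^4/140 + 3*a^3/56 - a^2/42 + 3*a/5


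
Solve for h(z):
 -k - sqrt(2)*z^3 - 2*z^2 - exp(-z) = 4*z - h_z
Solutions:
 h(z) = C1 + k*z + sqrt(2)*z^4/4 + 2*z^3/3 + 2*z^2 - exp(-z)


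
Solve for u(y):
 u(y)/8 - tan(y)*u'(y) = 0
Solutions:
 u(y) = C1*sin(y)^(1/8)


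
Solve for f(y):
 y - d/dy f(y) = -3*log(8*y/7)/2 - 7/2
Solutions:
 f(y) = C1 + y^2/2 + 3*y*log(y)/2 - 2*y*log(7) + y*log(14)/2 + 2*y + 4*y*log(2)


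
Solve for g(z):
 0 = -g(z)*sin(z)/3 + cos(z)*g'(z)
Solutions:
 g(z) = C1/cos(z)^(1/3)


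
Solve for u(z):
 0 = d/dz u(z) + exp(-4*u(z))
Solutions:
 u(z) = log(-I*(C1 - 4*z)^(1/4))
 u(z) = log(I*(C1 - 4*z)^(1/4))
 u(z) = log(-(C1 - 4*z)^(1/4))
 u(z) = log(C1 - 4*z)/4


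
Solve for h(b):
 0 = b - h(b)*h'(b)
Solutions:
 h(b) = -sqrt(C1 + b^2)
 h(b) = sqrt(C1 + b^2)


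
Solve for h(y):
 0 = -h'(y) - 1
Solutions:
 h(y) = C1 - y


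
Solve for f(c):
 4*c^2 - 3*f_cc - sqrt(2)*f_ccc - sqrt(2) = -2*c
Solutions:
 f(c) = C1 + C2*c + C3*exp(-3*sqrt(2)*c/2) + c^4/9 + c^3*(3 - 4*sqrt(2))/27 + c^2*(16 - 15*sqrt(2))/54


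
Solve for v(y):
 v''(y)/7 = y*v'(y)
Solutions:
 v(y) = C1 + C2*erfi(sqrt(14)*y/2)


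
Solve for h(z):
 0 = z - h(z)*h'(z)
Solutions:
 h(z) = -sqrt(C1 + z^2)
 h(z) = sqrt(C1 + z^2)


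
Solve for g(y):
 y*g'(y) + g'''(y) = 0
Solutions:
 g(y) = C1 + Integral(C2*airyai(-y) + C3*airybi(-y), y)


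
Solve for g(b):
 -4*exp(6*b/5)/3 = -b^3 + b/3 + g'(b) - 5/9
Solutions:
 g(b) = C1 + b^4/4 - b^2/6 + 5*b/9 - 10*exp(6*b/5)/9


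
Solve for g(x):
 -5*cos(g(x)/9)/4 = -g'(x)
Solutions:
 -5*x/4 - 9*log(sin(g(x)/9) - 1)/2 + 9*log(sin(g(x)/9) + 1)/2 = C1


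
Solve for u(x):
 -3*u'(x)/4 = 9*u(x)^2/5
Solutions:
 u(x) = 5/(C1 + 12*x)


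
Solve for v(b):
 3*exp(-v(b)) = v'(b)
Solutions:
 v(b) = log(C1 + 3*b)


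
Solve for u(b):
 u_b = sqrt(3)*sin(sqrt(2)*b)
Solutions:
 u(b) = C1 - sqrt(6)*cos(sqrt(2)*b)/2


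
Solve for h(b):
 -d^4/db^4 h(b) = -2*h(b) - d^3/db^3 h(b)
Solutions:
 h(b) = C1*exp(b*(-(17 + 3*sqrt(33))^(1/3) + 2/(17 + 3*sqrt(33))^(1/3) + 4)/6)*sin(sqrt(3)*b*(2/(17 + 3*sqrt(33))^(1/3) + (17 + 3*sqrt(33))^(1/3))/6) + C2*exp(b*(-(17 + 3*sqrt(33))^(1/3) + 2/(17 + 3*sqrt(33))^(1/3) + 4)/6)*cos(sqrt(3)*b*(2/(17 + 3*sqrt(33))^(1/3) + (17 + 3*sqrt(33))^(1/3))/6) + C3*exp(-b) + C4*exp(b*(-2/(17 + 3*sqrt(33))^(1/3) + 2 + (17 + 3*sqrt(33))^(1/3))/3)


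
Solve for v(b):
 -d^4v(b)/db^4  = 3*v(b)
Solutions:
 v(b) = (C1*sin(sqrt(2)*3^(1/4)*b/2) + C2*cos(sqrt(2)*3^(1/4)*b/2))*exp(-sqrt(2)*3^(1/4)*b/2) + (C3*sin(sqrt(2)*3^(1/4)*b/2) + C4*cos(sqrt(2)*3^(1/4)*b/2))*exp(sqrt(2)*3^(1/4)*b/2)


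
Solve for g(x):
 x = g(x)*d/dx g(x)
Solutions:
 g(x) = -sqrt(C1 + x^2)
 g(x) = sqrt(C1 + x^2)


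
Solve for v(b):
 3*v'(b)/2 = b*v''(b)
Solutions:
 v(b) = C1 + C2*b^(5/2)


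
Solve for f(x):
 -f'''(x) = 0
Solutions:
 f(x) = C1 + C2*x + C3*x^2


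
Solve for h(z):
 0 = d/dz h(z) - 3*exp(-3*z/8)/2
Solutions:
 h(z) = C1 - 4*exp(-3*z/8)


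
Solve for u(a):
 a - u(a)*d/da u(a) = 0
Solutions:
 u(a) = -sqrt(C1 + a^2)
 u(a) = sqrt(C1 + a^2)


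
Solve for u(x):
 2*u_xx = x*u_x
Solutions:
 u(x) = C1 + C2*erfi(x/2)


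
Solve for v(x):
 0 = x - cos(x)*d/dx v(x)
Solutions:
 v(x) = C1 + Integral(x/cos(x), x)


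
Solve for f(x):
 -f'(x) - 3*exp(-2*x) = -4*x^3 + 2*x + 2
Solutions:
 f(x) = C1 + x^4 - x^2 - 2*x + 3*exp(-2*x)/2


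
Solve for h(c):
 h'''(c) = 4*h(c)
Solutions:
 h(c) = C3*exp(2^(2/3)*c) + (C1*sin(2^(2/3)*sqrt(3)*c/2) + C2*cos(2^(2/3)*sqrt(3)*c/2))*exp(-2^(2/3)*c/2)


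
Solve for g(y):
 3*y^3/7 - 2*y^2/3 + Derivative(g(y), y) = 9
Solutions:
 g(y) = C1 - 3*y^4/28 + 2*y^3/9 + 9*y


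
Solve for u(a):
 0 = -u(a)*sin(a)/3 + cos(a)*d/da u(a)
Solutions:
 u(a) = C1/cos(a)^(1/3)


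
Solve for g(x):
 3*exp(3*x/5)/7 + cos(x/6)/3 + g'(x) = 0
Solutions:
 g(x) = C1 - 5*exp(3*x/5)/7 - 2*sin(x/6)


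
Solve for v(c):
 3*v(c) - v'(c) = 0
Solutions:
 v(c) = C1*exp(3*c)


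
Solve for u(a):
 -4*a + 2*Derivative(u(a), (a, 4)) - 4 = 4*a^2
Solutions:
 u(a) = C1 + C2*a + C3*a^2 + C4*a^3 + a^6/180 + a^5/60 + a^4/12


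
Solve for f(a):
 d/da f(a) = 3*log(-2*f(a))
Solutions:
 -Integral(1/(log(-_y) + log(2)), (_y, f(a)))/3 = C1 - a


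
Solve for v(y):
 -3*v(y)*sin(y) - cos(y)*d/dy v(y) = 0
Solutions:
 v(y) = C1*cos(y)^3


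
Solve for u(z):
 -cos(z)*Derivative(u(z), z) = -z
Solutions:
 u(z) = C1 + Integral(z/cos(z), z)


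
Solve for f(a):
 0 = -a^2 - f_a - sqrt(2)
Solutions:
 f(a) = C1 - a^3/3 - sqrt(2)*a


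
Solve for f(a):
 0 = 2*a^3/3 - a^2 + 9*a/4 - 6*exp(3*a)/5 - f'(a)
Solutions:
 f(a) = C1 + a^4/6 - a^3/3 + 9*a^2/8 - 2*exp(3*a)/5


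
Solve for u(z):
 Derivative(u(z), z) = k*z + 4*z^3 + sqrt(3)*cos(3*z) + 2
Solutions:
 u(z) = C1 + k*z^2/2 + z^4 + 2*z + sqrt(3)*sin(3*z)/3


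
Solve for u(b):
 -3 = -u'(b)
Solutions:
 u(b) = C1 + 3*b


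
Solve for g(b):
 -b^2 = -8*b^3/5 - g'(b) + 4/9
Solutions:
 g(b) = C1 - 2*b^4/5 + b^3/3 + 4*b/9


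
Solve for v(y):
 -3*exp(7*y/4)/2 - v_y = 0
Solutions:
 v(y) = C1 - 6*exp(7*y/4)/7


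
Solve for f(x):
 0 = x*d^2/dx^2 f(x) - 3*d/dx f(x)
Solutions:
 f(x) = C1 + C2*x^4


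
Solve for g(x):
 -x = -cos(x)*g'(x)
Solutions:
 g(x) = C1 + Integral(x/cos(x), x)


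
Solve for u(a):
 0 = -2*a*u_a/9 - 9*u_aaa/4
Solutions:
 u(a) = C1 + Integral(C2*airyai(-2*3^(2/3)*a/9) + C3*airybi(-2*3^(2/3)*a/9), a)


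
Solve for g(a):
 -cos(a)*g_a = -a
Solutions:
 g(a) = C1 + Integral(a/cos(a), a)


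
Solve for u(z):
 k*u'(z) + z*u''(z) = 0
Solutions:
 u(z) = C1 + z^(1 - re(k))*(C2*sin(log(z)*Abs(im(k))) + C3*cos(log(z)*im(k)))


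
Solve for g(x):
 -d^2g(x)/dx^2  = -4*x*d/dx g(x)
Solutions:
 g(x) = C1 + C2*erfi(sqrt(2)*x)


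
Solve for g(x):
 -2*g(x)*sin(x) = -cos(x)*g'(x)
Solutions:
 g(x) = C1/cos(x)^2


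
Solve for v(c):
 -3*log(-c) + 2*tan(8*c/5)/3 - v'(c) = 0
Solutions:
 v(c) = C1 - 3*c*log(-c) + 3*c - 5*log(cos(8*c/5))/12


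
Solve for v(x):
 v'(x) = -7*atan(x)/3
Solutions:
 v(x) = C1 - 7*x*atan(x)/3 + 7*log(x^2 + 1)/6


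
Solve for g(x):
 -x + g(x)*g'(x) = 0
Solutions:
 g(x) = -sqrt(C1 + x^2)
 g(x) = sqrt(C1 + x^2)


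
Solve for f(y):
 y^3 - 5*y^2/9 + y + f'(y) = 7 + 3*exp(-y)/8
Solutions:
 f(y) = C1 - y^4/4 + 5*y^3/27 - y^2/2 + 7*y - 3*exp(-y)/8


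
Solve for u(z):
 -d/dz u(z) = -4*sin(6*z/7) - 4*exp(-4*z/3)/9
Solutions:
 u(z) = C1 - 14*cos(6*z/7)/3 - exp(-4*z/3)/3


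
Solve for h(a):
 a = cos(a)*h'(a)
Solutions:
 h(a) = C1 + Integral(a/cos(a), a)


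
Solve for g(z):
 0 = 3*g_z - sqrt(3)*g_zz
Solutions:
 g(z) = C1 + C2*exp(sqrt(3)*z)


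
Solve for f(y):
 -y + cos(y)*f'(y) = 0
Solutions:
 f(y) = C1 + Integral(y/cos(y), y)


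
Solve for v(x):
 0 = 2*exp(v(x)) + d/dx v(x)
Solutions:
 v(x) = log(1/(C1 + 2*x))


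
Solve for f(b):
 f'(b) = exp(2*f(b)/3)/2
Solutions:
 f(b) = 3*log(-sqrt(-1/(C1 + b))) + 3*log(3)/2
 f(b) = 3*log(-1/(C1 + b))/2 + 3*log(3)/2


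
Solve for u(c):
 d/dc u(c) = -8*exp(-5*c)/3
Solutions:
 u(c) = C1 + 8*exp(-5*c)/15


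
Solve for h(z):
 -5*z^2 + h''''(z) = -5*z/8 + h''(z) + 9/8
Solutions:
 h(z) = C1 + C2*z + C3*exp(-z) + C4*exp(z) - 5*z^4/12 + 5*z^3/48 - 89*z^2/16


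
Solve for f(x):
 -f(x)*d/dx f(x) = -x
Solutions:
 f(x) = -sqrt(C1 + x^2)
 f(x) = sqrt(C1 + x^2)


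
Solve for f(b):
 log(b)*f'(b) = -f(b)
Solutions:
 f(b) = C1*exp(-li(b))


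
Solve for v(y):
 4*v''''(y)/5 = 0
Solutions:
 v(y) = C1 + C2*y + C3*y^2 + C4*y^3


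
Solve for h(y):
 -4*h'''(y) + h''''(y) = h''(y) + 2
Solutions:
 h(y) = C1 + C2*y + C3*exp(y*(2 - sqrt(5))) + C4*exp(y*(2 + sqrt(5))) - y^2


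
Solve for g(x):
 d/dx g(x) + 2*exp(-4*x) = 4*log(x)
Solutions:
 g(x) = C1 + 4*x*log(x) - 4*x + exp(-4*x)/2


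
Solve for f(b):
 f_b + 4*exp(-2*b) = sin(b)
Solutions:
 f(b) = C1 - cos(b) + 2*exp(-2*b)


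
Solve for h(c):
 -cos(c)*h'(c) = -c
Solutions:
 h(c) = C1 + Integral(c/cos(c), c)


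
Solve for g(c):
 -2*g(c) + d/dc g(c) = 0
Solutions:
 g(c) = C1*exp(2*c)


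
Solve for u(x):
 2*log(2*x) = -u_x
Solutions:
 u(x) = C1 - 2*x*log(x) - x*log(4) + 2*x


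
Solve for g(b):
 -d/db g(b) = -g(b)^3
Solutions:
 g(b) = -sqrt(2)*sqrt(-1/(C1 + b))/2
 g(b) = sqrt(2)*sqrt(-1/(C1 + b))/2


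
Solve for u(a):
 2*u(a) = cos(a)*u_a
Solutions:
 u(a) = C1*(sin(a) + 1)/(sin(a) - 1)


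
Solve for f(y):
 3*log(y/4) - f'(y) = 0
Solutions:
 f(y) = C1 + 3*y*log(y) - y*log(64) - 3*y


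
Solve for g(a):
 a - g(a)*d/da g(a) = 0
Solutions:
 g(a) = -sqrt(C1 + a^2)
 g(a) = sqrt(C1 + a^2)


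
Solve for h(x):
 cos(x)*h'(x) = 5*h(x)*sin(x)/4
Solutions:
 h(x) = C1/cos(x)^(5/4)


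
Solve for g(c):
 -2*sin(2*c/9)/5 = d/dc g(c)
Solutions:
 g(c) = C1 + 9*cos(2*c/9)/5


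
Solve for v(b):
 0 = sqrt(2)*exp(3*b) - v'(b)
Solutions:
 v(b) = C1 + sqrt(2)*exp(3*b)/3


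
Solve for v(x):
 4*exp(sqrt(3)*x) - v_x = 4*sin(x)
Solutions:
 v(x) = C1 + 4*sqrt(3)*exp(sqrt(3)*x)/3 + 4*cos(x)


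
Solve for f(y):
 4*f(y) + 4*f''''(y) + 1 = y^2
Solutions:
 f(y) = y^2/4 + (C1*sin(sqrt(2)*y/2) + C2*cos(sqrt(2)*y/2))*exp(-sqrt(2)*y/2) + (C3*sin(sqrt(2)*y/2) + C4*cos(sqrt(2)*y/2))*exp(sqrt(2)*y/2) - 1/4


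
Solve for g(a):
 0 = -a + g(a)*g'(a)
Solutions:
 g(a) = -sqrt(C1 + a^2)
 g(a) = sqrt(C1 + a^2)


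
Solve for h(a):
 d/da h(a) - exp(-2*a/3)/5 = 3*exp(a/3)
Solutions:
 h(a) = C1 + 9*exp(a/3) - 3*exp(-2*a/3)/10


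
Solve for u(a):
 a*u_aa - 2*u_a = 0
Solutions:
 u(a) = C1 + C2*a^3


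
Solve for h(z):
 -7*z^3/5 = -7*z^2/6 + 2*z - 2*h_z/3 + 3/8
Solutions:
 h(z) = C1 + 21*z^4/40 - 7*z^3/12 + 3*z^2/2 + 9*z/16


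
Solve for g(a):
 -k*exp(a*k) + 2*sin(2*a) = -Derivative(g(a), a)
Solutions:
 g(a) = C1 + exp(a*k) + cos(2*a)


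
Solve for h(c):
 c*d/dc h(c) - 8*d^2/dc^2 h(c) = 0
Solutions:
 h(c) = C1 + C2*erfi(c/4)


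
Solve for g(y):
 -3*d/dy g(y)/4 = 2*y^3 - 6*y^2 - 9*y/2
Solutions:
 g(y) = C1 - 2*y^4/3 + 8*y^3/3 + 3*y^2


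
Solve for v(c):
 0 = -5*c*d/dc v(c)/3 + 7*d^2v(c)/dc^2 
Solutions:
 v(c) = C1 + C2*erfi(sqrt(210)*c/42)


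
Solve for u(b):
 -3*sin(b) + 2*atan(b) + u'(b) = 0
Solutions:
 u(b) = C1 - 2*b*atan(b) + log(b^2 + 1) - 3*cos(b)


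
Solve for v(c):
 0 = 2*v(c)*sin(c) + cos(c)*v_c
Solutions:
 v(c) = C1*cos(c)^2


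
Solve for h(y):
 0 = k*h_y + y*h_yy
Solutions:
 h(y) = C1 + y^(1 - re(k))*(C2*sin(log(y)*Abs(im(k))) + C3*cos(log(y)*im(k)))


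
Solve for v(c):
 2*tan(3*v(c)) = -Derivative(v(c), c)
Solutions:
 v(c) = -asin(C1*exp(-6*c))/3 + pi/3
 v(c) = asin(C1*exp(-6*c))/3


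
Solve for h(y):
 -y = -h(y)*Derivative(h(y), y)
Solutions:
 h(y) = -sqrt(C1 + y^2)
 h(y) = sqrt(C1 + y^2)


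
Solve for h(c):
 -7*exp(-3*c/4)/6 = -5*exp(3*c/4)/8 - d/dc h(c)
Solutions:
 h(c) = C1 - 5*exp(3*c/4)/6 - 14*exp(-3*c/4)/9


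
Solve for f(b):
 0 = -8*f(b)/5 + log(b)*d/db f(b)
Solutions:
 f(b) = C1*exp(8*li(b)/5)


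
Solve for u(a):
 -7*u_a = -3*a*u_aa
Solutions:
 u(a) = C1 + C2*a^(10/3)


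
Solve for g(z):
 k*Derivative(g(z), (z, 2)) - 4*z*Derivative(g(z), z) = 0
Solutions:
 g(z) = C1 + C2*erf(sqrt(2)*z*sqrt(-1/k))/sqrt(-1/k)


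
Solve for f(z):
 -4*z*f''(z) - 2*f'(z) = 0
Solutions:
 f(z) = C1 + C2*sqrt(z)


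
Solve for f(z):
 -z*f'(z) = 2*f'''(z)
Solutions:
 f(z) = C1 + Integral(C2*airyai(-2^(2/3)*z/2) + C3*airybi(-2^(2/3)*z/2), z)


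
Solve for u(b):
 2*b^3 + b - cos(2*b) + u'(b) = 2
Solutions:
 u(b) = C1 - b^4/2 - b^2/2 + 2*b + sin(2*b)/2


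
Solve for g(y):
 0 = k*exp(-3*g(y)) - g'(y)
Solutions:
 g(y) = log(C1 + 3*k*y)/3
 g(y) = log((-3^(1/3) - 3^(5/6)*I)*(C1 + k*y)^(1/3)/2)
 g(y) = log((-3^(1/3) + 3^(5/6)*I)*(C1 + k*y)^(1/3)/2)


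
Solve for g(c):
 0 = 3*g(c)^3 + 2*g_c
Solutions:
 g(c) = -sqrt(-1/(C1 - 3*c))
 g(c) = sqrt(-1/(C1 - 3*c))


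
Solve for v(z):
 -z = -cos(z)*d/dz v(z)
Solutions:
 v(z) = C1 + Integral(z/cos(z), z)


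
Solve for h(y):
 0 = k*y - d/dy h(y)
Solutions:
 h(y) = C1 + k*y^2/2


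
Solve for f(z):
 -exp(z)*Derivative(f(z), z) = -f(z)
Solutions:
 f(z) = C1*exp(-exp(-z))


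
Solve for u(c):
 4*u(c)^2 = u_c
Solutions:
 u(c) = -1/(C1 + 4*c)


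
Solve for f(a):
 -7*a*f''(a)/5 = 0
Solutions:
 f(a) = C1 + C2*a


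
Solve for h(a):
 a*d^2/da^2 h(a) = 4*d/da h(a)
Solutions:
 h(a) = C1 + C2*a^5


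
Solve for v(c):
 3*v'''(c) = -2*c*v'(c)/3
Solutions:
 v(c) = C1 + Integral(C2*airyai(-6^(1/3)*c/3) + C3*airybi(-6^(1/3)*c/3), c)


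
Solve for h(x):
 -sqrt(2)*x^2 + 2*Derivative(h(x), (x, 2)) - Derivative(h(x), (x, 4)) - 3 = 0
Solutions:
 h(x) = C1 + C2*x + C3*exp(-sqrt(2)*x) + C4*exp(sqrt(2)*x) + sqrt(2)*x^4/24 + x^2*(sqrt(2) + 3)/4


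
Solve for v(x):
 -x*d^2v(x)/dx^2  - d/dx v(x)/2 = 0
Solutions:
 v(x) = C1 + C2*sqrt(x)


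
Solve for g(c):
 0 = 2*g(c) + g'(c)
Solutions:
 g(c) = C1*exp(-2*c)


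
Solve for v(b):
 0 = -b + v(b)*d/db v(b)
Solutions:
 v(b) = -sqrt(C1 + b^2)
 v(b) = sqrt(C1 + b^2)


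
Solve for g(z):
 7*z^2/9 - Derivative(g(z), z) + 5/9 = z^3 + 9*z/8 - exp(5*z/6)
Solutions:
 g(z) = C1 - z^4/4 + 7*z^3/27 - 9*z^2/16 + 5*z/9 + 6*exp(5*z/6)/5


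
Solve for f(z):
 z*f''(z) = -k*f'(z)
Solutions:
 f(z) = C1 + z^(1 - re(k))*(C2*sin(log(z)*Abs(im(k))) + C3*cos(log(z)*im(k)))


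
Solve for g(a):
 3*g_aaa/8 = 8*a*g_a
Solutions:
 g(a) = C1 + Integral(C2*airyai(4*3^(2/3)*a/3) + C3*airybi(4*3^(2/3)*a/3), a)


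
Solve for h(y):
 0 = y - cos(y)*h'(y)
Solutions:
 h(y) = C1 + Integral(y/cos(y), y)


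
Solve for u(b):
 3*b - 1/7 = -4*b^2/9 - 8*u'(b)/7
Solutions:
 u(b) = C1 - 7*b^3/54 - 21*b^2/16 + b/8


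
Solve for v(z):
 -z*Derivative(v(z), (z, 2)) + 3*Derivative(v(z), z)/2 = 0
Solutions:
 v(z) = C1 + C2*z^(5/2)


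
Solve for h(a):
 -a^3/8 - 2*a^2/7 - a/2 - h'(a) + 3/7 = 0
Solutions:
 h(a) = C1 - a^4/32 - 2*a^3/21 - a^2/4 + 3*a/7


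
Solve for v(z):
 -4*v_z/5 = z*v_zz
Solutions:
 v(z) = C1 + C2*z^(1/5)


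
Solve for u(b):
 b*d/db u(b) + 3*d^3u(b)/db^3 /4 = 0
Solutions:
 u(b) = C1 + Integral(C2*airyai(-6^(2/3)*b/3) + C3*airybi(-6^(2/3)*b/3), b)


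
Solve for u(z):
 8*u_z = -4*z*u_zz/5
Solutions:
 u(z) = C1 + C2/z^9


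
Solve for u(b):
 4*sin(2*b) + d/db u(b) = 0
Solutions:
 u(b) = C1 + 2*cos(2*b)


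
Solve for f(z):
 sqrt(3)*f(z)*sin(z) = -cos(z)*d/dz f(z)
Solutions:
 f(z) = C1*cos(z)^(sqrt(3))


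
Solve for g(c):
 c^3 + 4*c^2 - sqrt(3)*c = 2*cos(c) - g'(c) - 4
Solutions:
 g(c) = C1 - c^4/4 - 4*c^3/3 + sqrt(3)*c^2/2 - 4*c + 2*sin(c)


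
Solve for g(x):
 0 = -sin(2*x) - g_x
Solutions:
 g(x) = C1 + cos(2*x)/2


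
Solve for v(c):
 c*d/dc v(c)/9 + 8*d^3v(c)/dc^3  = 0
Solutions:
 v(c) = C1 + Integral(C2*airyai(-3^(1/3)*c/6) + C3*airybi(-3^(1/3)*c/6), c)


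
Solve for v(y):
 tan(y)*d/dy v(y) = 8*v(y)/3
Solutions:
 v(y) = C1*sin(y)^(8/3)


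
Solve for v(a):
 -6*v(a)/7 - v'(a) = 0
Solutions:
 v(a) = C1*exp(-6*a/7)


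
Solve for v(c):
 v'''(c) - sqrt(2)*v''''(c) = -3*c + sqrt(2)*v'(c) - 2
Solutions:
 v(c) = C1 + C2*exp(c*(2^(2/3)/(-sqrt(2) + sqrt(-2 + (54 - sqrt(2))^2) + 54)^(1/3) + 2*sqrt(2) + 2^(1/3)*(-sqrt(2) + sqrt(-2 + (54 - sqrt(2))^2) + 54)^(1/3))/12)*sin(2^(1/3)*sqrt(3)*c*(-(-sqrt(2) + 2*sqrt(-1/2 + (27 - sqrt(2)/2)^2) + 54)^(1/3) + 2^(1/3)/(-sqrt(2) + 2*sqrt(-1/2 + (27 - sqrt(2)/2)^2) + 54)^(1/3))/12) + C3*exp(c*(2^(2/3)/(-sqrt(2) + sqrt(-2 + (54 - sqrt(2))^2) + 54)^(1/3) + 2*sqrt(2) + 2^(1/3)*(-sqrt(2) + sqrt(-2 + (54 - sqrt(2))^2) + 54)^(1/3))/12)*cos(2^(1/3)*sqrt(3)*c*(-(-sqrt(2) + 2*sqrt(-1/2 + (27 - sqrt(2)/2)^2) + 54)^(1/3) + 2^(1/3)/(-sqrt(2) + 2*sqrt(-1/2 + (27 - sqrt(2)/2)^2) + 54)^(1/3))/12) + C4*exp(c*(-2^(1/3)*(-sqrt(2) + sqrt(-2 + (54 - sqrt(2))^2) + 54)^(1/3) - 2^(2/3)/(-sqrt(2) + sqrt(-2 + (54 - sqrt(2))^2) + 54)^(1/3) + sqrt(2))/6) + 3*sqrt(2)*c^2/4 + sqrt(2)*c


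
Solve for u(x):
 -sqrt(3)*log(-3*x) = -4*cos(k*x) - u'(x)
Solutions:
 u(x) = C1 + sqrt(3)*x*(log(-x) - 1) + sqrt(3)*x*log(3) - 4*Piecewise((sin(k*x)/k, Ne(k, 0)), (x, True))


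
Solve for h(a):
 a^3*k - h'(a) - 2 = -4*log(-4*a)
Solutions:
 h(a) = C1 + a^4*k/4 + 4*a*log(-a) + 2*a*(-3 + 4*log(2))


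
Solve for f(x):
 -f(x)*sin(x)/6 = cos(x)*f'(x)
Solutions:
 f(x) = C1*cos(x)^(1/6)


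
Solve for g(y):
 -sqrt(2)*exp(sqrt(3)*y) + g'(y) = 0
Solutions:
 g(y) = C1 + sqrt(6)*exp(sqrt(3)*y)/3


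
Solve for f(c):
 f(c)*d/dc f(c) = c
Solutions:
 f(c) = -sqrt(C1 + c^2)
 f(c) = sqrt(C1 + c^2)


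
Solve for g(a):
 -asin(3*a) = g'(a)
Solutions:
 g(a) = C1 - a*asin(3*a) - sqrt(1 - 9*a^2)/3


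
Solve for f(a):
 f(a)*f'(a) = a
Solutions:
 f(a) = -sqrt(C1 + a^2)
 f(a) = sqrt(C1 + a^2)


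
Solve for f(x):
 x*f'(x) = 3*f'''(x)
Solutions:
 f(x) = C1 + Integral(C2*airyai(3^(2/3)*x/3) + C3*airybi(3^(2/3)*x/3), x)


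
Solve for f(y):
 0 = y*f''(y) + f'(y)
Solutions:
 f(y) = C1 + C2*log(y)


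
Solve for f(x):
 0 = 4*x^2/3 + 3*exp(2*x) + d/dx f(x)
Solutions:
 f(x) = C1 - 4*x^3/9 - 3*exp(2*x)/2


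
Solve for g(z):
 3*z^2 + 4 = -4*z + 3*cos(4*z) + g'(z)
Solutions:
 g(z) = C1 + z^3 + 2*z^2 + 4*z - 3*sin(4*z)/4


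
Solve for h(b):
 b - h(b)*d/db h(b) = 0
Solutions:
 h(b) = -sqrt(C1 + b^2)
 h(b) = sqrt(C1 + b^2)


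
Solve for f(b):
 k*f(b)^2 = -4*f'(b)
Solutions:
 f(b) = 4/(C1 + b*k)


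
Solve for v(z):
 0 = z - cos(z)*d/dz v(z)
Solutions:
 v(z) = C1 + Integral(z/cos(z), z)


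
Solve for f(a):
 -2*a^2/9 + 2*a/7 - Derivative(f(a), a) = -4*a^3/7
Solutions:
 f(a) = C1 + a^4/7 - 2*a^3/27 + a^2/7


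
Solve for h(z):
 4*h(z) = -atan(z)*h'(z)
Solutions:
 h(z) = C1*exp(-4*Integral(1/atan(z), z))


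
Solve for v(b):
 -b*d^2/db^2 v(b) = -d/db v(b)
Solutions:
 v(b) = C1 + C2*b^2


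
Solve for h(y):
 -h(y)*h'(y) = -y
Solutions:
 h(y) = -sqrt(C1 + y^2)
 h(y) = sqrt(C1 + y^2)


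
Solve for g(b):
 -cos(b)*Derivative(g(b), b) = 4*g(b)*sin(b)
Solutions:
 g(b) = C1*cos(b)^4


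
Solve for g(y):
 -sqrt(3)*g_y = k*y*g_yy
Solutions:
 g(y) = C1 + y^(((re(k) - sqrt(3))*re(k) + im(k)^2)/(re(k)^2 + im(k)^2))*(C2*sin(sqrt(3)*log(y)*Abs(im(k))/(re(k)^2 + im(k)^2)) + C3*cos(sqrt(3)*log(y)*im(k)/(re(k)^2 + im(k)^2)))


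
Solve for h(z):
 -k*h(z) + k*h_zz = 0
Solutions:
 h(z) = C1*exp(-z) + C2*exp(z)


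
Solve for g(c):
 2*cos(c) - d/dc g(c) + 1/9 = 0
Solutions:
 g(c) = C1 + c/9 + 2*sin(c)


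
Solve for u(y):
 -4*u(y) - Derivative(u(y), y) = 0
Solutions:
 u(y) = C1*exp(-4*y)


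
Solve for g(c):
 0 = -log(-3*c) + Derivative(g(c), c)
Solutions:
 g(c) = C1 + c*log(-c) + c*(-1 + log(3))


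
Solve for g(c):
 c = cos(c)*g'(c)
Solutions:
 g(c) = C1 + Integral(c/cos(c), c)


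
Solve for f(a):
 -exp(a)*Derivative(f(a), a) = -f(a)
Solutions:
 f(a) = C1*exp(-exp(-a))


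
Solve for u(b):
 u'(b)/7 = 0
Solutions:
 u(b) = C1


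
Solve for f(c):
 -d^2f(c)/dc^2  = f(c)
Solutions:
 f(c) = C1*sin(c) + C2*cos(c)


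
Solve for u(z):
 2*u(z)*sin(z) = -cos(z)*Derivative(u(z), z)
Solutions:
 u(z) = C1*cos(z)^2


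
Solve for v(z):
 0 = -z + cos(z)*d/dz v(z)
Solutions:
 v(z) = C1 + Integral(z/cos(z), z)


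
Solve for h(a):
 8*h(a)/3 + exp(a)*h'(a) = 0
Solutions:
 h(a) = C1*exp(8*exp(-a)/3)


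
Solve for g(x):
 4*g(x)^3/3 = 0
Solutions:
 g(x) = 0


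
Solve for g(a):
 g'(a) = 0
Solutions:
 g(a) = C1


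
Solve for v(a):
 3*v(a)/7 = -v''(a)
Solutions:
 v(a) = C1*sin(sqrt(21)*a/7) + C2*cos(sqrt(21)*a/7)


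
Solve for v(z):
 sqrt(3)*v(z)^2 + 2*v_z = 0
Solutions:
 v(z) = 2/(C1 + sqrt(3)*z)


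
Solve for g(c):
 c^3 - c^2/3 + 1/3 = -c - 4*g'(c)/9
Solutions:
 g(c) = C1 - 9*c^4/16 + c^3/4 - 9*c^2/8 - 3*c/4


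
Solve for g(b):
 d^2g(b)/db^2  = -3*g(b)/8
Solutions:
 g(b) = C1*sin(sqrt(6)*b/4) + C2*cos(sqrt(6)*b/4)


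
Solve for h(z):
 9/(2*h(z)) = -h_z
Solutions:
 h(z) = -sqrt(C1 - 9*z)
 h(z) = sqrt(C1 - 9*z)


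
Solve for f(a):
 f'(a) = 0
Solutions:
 f(a) = C1


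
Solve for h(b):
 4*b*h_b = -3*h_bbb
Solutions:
 h(b) = C1 + Integral(C2*airyai(-6^(2/3)*b/3) + C3*airybi(-6^(2/3)*b/3), b)


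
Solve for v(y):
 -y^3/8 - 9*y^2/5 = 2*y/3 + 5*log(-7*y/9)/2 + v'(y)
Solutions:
 v(y) = C1 - y^4/32 - 3*y^3/5 - y^2/3 - 5*y*log(-y)/2 + y*(-5*log(7)/2 + 5/2 + 5*log(3))


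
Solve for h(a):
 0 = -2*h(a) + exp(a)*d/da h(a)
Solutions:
 h(a) = C1*exp(-2*exp(-a))


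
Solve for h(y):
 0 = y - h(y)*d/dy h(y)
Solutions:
 h(y) = -sqrt(C1 + y^2)
 h(y) = sqrt(C1 + y^2)


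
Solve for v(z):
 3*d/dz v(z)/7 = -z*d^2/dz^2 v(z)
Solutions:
 v(z) = C1 + C2*z^(4/7)


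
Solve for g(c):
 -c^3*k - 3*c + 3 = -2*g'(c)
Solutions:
 g(c) = C1 + c^4*k/8 + 3*c^2/4 - 3*c/2


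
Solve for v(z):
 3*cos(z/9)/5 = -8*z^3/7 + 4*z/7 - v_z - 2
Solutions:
 v(z) = C1 - 2*z^4/7 + 2*z^2/7 - 2*z - 27*sin(z/9)/5


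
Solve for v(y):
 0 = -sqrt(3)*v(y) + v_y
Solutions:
 v(y) = C1*exp(sqrt(3)*y)


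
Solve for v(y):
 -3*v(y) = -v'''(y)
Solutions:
 v(y) = C3*exp(3^(1/3)*y) + (C1*sin(3^(5/6)*y/2) + C2*cos(3^(5/6)*y/2))*exp(-3^(1/3)*y/2)


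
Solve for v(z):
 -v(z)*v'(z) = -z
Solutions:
 v(z) = -sqrt(C1 + z^2)
 v(z) = sqrt(C1 + z^2)


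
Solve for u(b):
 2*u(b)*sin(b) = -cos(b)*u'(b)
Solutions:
 u(b) = C1*cos(b)^2


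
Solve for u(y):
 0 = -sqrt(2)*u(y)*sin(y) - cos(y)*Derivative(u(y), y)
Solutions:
 u(y) = C1*cos(y)^(sqrt(2))


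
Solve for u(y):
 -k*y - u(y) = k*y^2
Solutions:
 u(y) = k*y*(-y - 1)


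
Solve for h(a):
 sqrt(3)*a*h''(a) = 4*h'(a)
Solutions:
 h(a) = C1 + C2*a^(1 + 4*sqrt(3)/3)


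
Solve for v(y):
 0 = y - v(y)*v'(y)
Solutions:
 v(y) = -sqrt(C1 + y^2)
 v(y) = sqrt(C1 + y^2)


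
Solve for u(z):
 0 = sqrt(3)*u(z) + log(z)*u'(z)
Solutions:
 u(z) = C1*exp(-sqrt(3)*li(z))


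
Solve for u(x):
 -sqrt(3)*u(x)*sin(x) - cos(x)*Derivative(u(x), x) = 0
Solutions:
 u(x) = C1*cos(x)^(sqrt(3))


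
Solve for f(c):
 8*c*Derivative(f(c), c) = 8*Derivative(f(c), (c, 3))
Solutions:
 f(c) = C1 + Integral(C2*airyai(c) + C3*airybi(c), c)


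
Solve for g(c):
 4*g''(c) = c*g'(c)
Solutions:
 g(c) = C1 + C2*erfi(sqrt(2)*c/4)


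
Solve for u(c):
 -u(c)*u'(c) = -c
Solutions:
 u(c) = -sqrt(C1 + c^2)
 u(c) = sqrt(C1 + c^2)


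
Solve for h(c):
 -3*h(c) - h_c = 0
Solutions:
 h(c) = C1*exp(-3*c)


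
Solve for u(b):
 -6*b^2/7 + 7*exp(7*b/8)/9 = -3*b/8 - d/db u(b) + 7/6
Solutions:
 u(b) = C1 + 2*b^3/7 - 3*b^2/16 + 7*b/6 - 8*exp(7*b/8)/9


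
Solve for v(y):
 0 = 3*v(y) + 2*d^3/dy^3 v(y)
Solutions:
 v(y) = C3*exp(-2^(2/3)*3^(1/3)*y/2) + (C1*sin(2^(2/3)*3^(5/6)*y/4) + C2*cos(2^(2/3)*3^(5/6)*y/4))*exp(2^(2/3)*3^(1/3)*y/4)


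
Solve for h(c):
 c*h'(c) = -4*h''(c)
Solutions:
 h(c) = C1 + C2*erf(sqrt(2)*c/4)


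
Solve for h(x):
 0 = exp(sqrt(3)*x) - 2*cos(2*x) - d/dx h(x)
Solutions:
 h(x) = C1 + sqrt(3)*exp(sqrt(3)*x)/3 - sin(2*x)


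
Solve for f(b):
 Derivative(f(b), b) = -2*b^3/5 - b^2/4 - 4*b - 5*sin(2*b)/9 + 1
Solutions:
 f(b) = C1 - b^4/10 - b^3/12 - 2*b^2 + b + 5*cos(2*b)/18
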